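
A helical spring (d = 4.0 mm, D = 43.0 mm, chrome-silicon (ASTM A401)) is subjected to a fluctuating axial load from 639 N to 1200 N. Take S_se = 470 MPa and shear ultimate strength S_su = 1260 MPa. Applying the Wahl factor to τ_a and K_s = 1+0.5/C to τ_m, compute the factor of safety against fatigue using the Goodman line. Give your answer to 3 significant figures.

C = D/d = 43.0/4.0 = 10.7500; K_W = (4C−1)/(4C−4)+0.615/C = 1.1341; K_s = 1+0.5/C = 1.0465
F_a = (F_max−F_min)/2 = 280.5 N; F_m = (F_max+F_min)/2 = 919.5 N
τ_a = K_W·8F_aD/(πd³) = 1.1341 × 479.91 = 544.28 MPa
τ_m = K_s·8F_mD/(πd³) = 1.0465 × 1573.2 = 1646.4 MPa
Goodman: 1/n_f = τ_a/S_se + τ_m/S_su = 544.28/470 + 1646.4/1260 = 1.15805 + 1.30663 = 2.4647
n_f = 1/2.4647 = 0.4057

0.406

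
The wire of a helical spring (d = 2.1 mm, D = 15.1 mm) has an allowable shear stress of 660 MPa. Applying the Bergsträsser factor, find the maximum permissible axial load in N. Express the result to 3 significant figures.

C = D/d = 15.1/2.1 = 7.1905
K_B = (4C+2)/(4C−3) = 30.762/25.762 = 1.1941
τ_max = K·8FD/(πd³) → F_max = τ_allow·πd³/(8DK)
F_max = 660·π·2.1³/(8·15.1·1.1941) = 19202/144.25 = 133.12 N

133 N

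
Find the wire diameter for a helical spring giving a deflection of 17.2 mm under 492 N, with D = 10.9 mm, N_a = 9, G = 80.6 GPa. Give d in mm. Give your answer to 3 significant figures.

Required rate k = F/δ = 492/17.2 = 28.605 N/mm
d = (8D³N_a·k / G)^(1/4) = (8·10.9³·9·28.605 / (80.6×10³))^0.25
  = (33.091)^0.25 = 2.3984 mm

2.40 mm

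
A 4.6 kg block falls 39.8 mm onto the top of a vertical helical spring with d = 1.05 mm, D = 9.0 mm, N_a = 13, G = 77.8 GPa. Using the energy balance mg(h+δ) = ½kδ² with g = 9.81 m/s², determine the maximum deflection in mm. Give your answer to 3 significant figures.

k = Gd⁴/(8D³N_a) = (77.8×10³)(1.05⁴)/(8·9.0³·13) = 1.2473 N/mm
W = mg = 4.6 × 9.81 = 45.126 N
½kδ² − Wδ − Wh = 0 → δ = (W + √(W² + 2kWh))/k
δ = (45.126 + √(2036.4 + 4480.39))/1.2473 = (45.126 + 80.726)/1.2473 = 100.9 mm

101 mm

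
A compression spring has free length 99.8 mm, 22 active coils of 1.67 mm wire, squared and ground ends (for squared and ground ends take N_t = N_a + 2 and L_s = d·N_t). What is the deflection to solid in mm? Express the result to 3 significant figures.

59.7 mm

N_t = 24; L_s = 1.67·24 = 40.08 mm
δ_solid = L₀ − L_s = 99.8 − 40.08 = 59.72 mm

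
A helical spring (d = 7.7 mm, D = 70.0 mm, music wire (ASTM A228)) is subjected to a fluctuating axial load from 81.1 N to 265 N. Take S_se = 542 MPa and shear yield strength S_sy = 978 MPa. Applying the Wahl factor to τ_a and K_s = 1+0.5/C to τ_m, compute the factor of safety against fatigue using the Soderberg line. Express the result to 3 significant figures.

6.68

C = D/d = 70.0/7.7 = 9.0909; K_W = (4C−1)/(4C−4)+0.615/C = 1.1603; K_s = 1+0.5/C = 1.0550
F_a = (F_max−F_min)/2 = 91.95 N; F_m = (F_max+F_min)/2 = 173.05 N
τ_a = K_W·8F_aD/(πd³) = 1.1603 × 35.902 = 41.659 MPa
τ_m = K_s·8F_mD/(πd³) = 1.0550 × 67.567 = 71.284 MPa
Soderberg: 1/n_f = τ_a/S_se + τ_m/S_sy = 41.659/542 + 71.284/978 = 0.07686 + 0.07289 = 0.14975
n_f = 1/0.14975 = 6.678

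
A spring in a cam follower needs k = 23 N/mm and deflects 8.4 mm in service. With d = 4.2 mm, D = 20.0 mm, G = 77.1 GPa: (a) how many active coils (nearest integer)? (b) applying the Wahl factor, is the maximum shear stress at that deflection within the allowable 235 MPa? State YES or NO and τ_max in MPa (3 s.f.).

(a) 16 coils; (b) YES, τ_max = 180 MPa

N_a = Gd⁴/(8D³k) = (77.1×10³)(4.2⁴)/(8·20.0³·23) = 16.3 → N_a = 16
Actual rate k = Gd⁴/(8D³·16) = 23.429 N/mm
Working load F = kδ = 23.429·8.4 = 196.8 N
C = 20.0/4.2 = 4.7619; K_W = (4C−1)/(4C−4)+0.615/C = 1.3285
τ_max = K_W·8FD/(πd³) = 1.3285·135.29 = 179.73 MPa
τ_max ≤ 235 MPa → acceptable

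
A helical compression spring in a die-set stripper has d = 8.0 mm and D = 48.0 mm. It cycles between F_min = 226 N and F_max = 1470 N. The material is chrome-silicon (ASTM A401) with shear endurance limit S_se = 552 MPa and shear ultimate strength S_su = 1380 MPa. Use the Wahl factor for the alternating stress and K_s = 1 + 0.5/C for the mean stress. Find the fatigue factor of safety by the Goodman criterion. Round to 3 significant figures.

C = D/d = 48.0/8.0 = 6.0000; K_W = (4C−1)/(4C−4)+0.615/C = 1.2525; K_s = 1+0.5/C = 1.0833
F_a = (F_max−F_min)/2 = 622 N; F_m = (F_max+F_min)/2 = 848 N
τ_a = K_W·8F_aD/(πd³) = 1.2525 × 148.49 = 185.99 MPa
τ_m = K_s·8F_mD/(πd³) = 1.0833 × 202.45 = 219.32 MPa
Goodman: 1/n_f = τ_a/S_se + τ_m/S_su = 185.99/552 + 219.32/1380 = 0.33693 + 0.15892 = 0.49585
n_f = 1/0.49585 = 2.017

2.02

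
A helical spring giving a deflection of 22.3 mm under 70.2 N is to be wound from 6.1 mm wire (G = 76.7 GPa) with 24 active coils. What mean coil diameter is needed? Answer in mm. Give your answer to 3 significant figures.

56.0 mm

Required rate k = F/δ = 70.2/22.3 = 3.148 N/mm
D = (Gd⁴/(8N_a·k))^(1/3) = (76.7×10³·6.1⁴/(8·24·3.148))^(1/3)
  = (175704)^(1/3) = 56.0093 mm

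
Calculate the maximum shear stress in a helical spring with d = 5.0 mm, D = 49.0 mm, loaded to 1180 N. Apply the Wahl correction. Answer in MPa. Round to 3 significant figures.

Spring index C = D/d = 49.0/5.0 = 9.8000
K_W = (4C−1)/(4C−4) + 0.615/C = 38.200/35.200 + 0.0628 = 1.1480
τ₀ = 8FD/(πd³) = 8·1180·49.0/(π·5.0³) = 462560/392.7 = 1177.9 MPa
τ_max = K·τ₀ = 1.1480 × 1177.9 = 1352.2 MPa

1350 MPa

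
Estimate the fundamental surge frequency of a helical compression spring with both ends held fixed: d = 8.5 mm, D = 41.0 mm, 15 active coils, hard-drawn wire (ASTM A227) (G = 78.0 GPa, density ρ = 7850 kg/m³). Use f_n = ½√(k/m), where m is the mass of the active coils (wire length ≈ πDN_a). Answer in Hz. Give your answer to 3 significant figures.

k = Gd⁴/(8D³N_a) = (78.0×10³)(8.5⁴)/(8·41.0³·15) = 49.231 N/mm = 49231 N/m
Wire length L = πDN_a = π·41.0·15 = 1932.1 mm
m = ρ·(πd²/4)·L = 7850 × 56.745×10⁻⁶ m² × 1.9321 m = 0.86064 kg
f_n = ½√(k/m) = 0.5·√(49231/0.86064) = 0.5·√(57203) = 119.59 Hz

120 Hz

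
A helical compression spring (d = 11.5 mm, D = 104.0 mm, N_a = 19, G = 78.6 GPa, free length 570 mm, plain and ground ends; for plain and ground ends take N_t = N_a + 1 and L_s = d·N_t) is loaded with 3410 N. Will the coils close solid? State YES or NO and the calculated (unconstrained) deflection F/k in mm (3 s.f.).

YES, δ = 424 mm

k = Gd⁴/(8D³N_a) = (78.6×10³)(11.5⁴)/(8·104.0³·19) = 8.0403 N/mm
N_t = 20; L_s = 11.5·20 = 230 mm; δ_solid = L₀ − L_s = 570 − 230 = 340 mm
δ = F/k = 3410/8.0403 = 424.12 mm
δ ≥ δ_solid → spring goes solid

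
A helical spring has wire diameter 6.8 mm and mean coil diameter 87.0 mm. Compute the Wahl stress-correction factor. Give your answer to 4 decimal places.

1.1117

C = D/d = 87.0/6.8 = 12.7941
K_W = (4C−1)/(4C−4) + 0.615/C = 50.176/47.176 + 0.0481 = 1.1117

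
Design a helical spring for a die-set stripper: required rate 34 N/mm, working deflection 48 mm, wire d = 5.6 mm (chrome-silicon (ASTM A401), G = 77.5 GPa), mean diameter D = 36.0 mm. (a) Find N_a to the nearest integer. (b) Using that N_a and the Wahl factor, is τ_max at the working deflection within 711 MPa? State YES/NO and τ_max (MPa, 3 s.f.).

N_a = Gd⁴/(8D³k) = (77.5×10³)(5.6⁴)/(8·36.0³·34) = 6.006 → N_a = 6
Actual rate k = Gd⁴/(8D³·6) = 34.033 N/mm
Working load F = kδ = 34.033·48 = 1633.6 N
C = 36.0/5.6 = 6.4286; K_W = (4C−1)/(4C−4)+0.615/C = 1.2338
τ_max = K_W·8FD/(πd³) = 1.2338·852.76 = 1052.2 MPa
τ_max > 711 MPa → exceeds allowable

(a) 6 coils; (b) NO, τ_max = 1050 MPa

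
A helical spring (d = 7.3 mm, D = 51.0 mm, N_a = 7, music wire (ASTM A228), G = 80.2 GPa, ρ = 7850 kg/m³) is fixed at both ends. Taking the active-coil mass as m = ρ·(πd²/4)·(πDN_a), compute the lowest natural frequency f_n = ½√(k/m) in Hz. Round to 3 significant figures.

144 Hz

k = Gd⁴/(8D³N_a) = (80.2×10³)(7.3⁴)/(8·51.0³·7) = 30.66 N/mm = 30660 N/m
Wire length L = πDN_a = π·51.0·7 = 1121.5 mm
m = ρ·(πd²/4)·L = 7850 × 41.854×10⁻⁶ m² × 1.1215 m = 0.36849 kg
f_n = ½√(k/m) = 0.5·√(30660/0.36849) = 0.5·√(83204) = 144.23 Hz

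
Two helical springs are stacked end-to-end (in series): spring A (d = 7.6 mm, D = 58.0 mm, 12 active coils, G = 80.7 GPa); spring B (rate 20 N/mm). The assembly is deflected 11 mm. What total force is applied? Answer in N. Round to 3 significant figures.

k_A = Gd⁴/(8D³N_a) = (80.7×10³)(7.6⁴)/(8·58.0³·12) = 14.374 N/mm
Series: 1/k_eq = 1/14.374 + 1/20 = 0.11957; k_eq = 8.3632 N/mm
F = k_eq·δ = 8.3632·11 = 91.996 N

92.0 N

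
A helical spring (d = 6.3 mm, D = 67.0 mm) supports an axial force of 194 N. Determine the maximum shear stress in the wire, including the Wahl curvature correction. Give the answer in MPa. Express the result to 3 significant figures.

Spring index C = D/d = 67.0/6.3 = 10.6349
K_W = (4C−1)/(4C−4) + 0.615/C = 41.540/38.540 + 0.0578 = 1.1357
τ₀ = 8FD/(πd³) = 8·194·67.0/(π·6.3³) = 103984/785.55 = 132.37 MPa
τ_max = K·τ₀ = 1.1357 × 132.37 = 150.33 MPa

150 MPa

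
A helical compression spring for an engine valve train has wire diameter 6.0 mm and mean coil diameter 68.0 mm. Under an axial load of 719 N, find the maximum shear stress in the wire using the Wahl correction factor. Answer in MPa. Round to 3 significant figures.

Spring index C = D/d = 68.0/6.0 = 11.3333
K_W = (4C−1)/(4C−4) + 0.615/C = 44.333/41.333 + 0.0543 = 1.1268
τ₀ = 8FD/(πd³) = 8·719·68.0/(π·6.0³) = 391136/678.58 = 576.4 MPa
τ_max = K·τ₀ = 1.1268 × 576.4 = 649.51 MPa

650 MPa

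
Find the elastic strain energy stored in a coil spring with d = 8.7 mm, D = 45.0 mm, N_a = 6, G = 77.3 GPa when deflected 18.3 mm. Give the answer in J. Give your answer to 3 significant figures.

k = Gd⁴/(8D³N_a) = (77.3×10³)(8.7⁴)/(8·45.0³·6) = 101.25 N/mm
U = ½kδ² = 0.5 × 101.25 × 18.3² = 16953 N·mm = 16.953 J

17.0 J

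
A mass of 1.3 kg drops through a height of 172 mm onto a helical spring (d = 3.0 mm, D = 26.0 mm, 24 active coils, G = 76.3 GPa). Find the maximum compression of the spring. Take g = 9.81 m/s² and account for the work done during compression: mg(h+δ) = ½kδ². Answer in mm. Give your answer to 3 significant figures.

k = Gd⁴/(8D³N_a) = (76.3×10³)(3.0⁴)/(8·26.0³·24) = 1.8314 N/mm
W = mg = 1.3 × 9.81 = 12.753 N
½kδ² − Wδ − Wh = 0 → δ = (W + √(W² + 2kWh))/k
δ = (12.753 + √(162.64 + 8034.5))/1.8314 = (12.753 + 90.538)/1.8314 = 56.399 mm

56.4 mm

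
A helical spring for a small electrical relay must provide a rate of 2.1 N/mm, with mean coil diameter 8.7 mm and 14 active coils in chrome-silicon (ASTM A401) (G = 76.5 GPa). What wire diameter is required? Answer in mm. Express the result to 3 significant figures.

d = (8D³N_a·k / G)^(1/4) = (8·8.7³·14·2.1 / (76.5×10³))^0.25
  = (2.0246)^0.25 = 1.1928 mm

1.19 mm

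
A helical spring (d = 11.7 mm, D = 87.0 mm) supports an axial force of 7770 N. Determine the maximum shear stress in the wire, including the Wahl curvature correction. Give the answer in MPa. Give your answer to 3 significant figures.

1290 MPa

Spring index C = D/d = 87.0/11.7 = 7.4359
K_W = (4C−1)/(4C−4) + 0.615/C = 28.744/25.744 + 0.0827 = 1.1992
τ₀ = 8FD/(πd³) = 8·7770·87.0/(π·11.7³) = 5.40792e+06/5031.6 = 1074.8 MPa
τ_max = K·τ₀ = 1.1992 × 1074.8 = 1288.9 MPa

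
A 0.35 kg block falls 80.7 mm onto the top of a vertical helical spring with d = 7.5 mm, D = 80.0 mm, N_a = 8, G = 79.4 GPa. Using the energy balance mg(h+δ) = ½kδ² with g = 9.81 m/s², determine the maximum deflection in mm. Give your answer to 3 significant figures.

k = Gd⁴/(8D³N_a) = (79.4×10³)(7.5⁴)/(8·80.0³·8) = 7.6668 N/mm
W = mg = 0.35 × 9.81 = 3.4335 N
½kδ² − Wδ − Wh = 0 → δ = (W + √(W² + 2kWh))/k
δ = (3.4335 + √(11.789 + 4248.7))/7.6668 = (3.4335 + 65.272)/7.6668 = 8.9615 mm

8.96 mm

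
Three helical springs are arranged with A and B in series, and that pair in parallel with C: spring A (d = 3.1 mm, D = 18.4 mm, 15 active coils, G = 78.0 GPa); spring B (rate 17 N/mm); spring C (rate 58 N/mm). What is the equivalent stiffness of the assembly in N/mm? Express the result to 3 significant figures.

64.2 N/mm

k_A = Gd⁴/(8D³N_a) = (78.0×10³)(3.1⁴)/(8·18.4³·15) = 9.6362 N/mm
Springs A,B series: k_AB = 1/(1/9.6362+1/17) = 6.1501 N/mm; parallel with C: k_eq = 6.1501+58 = 64.15 N/mm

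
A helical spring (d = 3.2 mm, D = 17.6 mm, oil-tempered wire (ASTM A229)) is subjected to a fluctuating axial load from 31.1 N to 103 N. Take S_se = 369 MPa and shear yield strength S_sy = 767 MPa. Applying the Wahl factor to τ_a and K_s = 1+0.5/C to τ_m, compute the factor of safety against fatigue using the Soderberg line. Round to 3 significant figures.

C = D/d = 17.6/3.2 = 5.5000; K_W = (4C−1)/(4C−4)+0.615/C = 1.2785; K_s = 1+0.5/C = 1.0909
F_a = (F_max−F_min)/2 = 35.95 N; F_m = (F_max+F_min)/2 = 67.05 N
τ_a = K_W·8F_aD/(πd³) = 1.2785 × 49.17 = 62.863 MPa
τ_m = K_s·8F_mD/(πd³) = 1.0909 × 91.707 = 100.04 MPa
Soderberg: 1/n_f = τ_a/S_se + τ_m/S_sy = 62.863/369 + 100.04/767 = 0.17036 + 0.13044 = 0.3008
n_f = 1/0.3008 = 3.325

3.32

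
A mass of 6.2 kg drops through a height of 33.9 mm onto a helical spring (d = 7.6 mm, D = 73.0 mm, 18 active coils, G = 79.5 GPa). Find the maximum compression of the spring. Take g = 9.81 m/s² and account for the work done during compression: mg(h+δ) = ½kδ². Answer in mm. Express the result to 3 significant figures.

45.0 mm

k = Gd⁴/(8D³N_a) = (79.5×10³)(7.6⁴)/(8·73.0³·18) = 4.7347 N/mm
W = mg = 6.2 × 9.81 = 60.822 N
½kδ² − Wδ − Wh = 0 → δ = (W + √(W² + 2kWh))/k
δ = (60.822 + √(3699.3 + 19524.5))/4.7347 = (60.822 + 152.39)/4.7347 = 45.033 mm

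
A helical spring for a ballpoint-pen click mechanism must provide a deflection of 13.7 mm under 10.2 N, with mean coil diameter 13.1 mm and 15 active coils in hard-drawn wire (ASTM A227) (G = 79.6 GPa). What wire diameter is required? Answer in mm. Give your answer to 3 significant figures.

Required rate k = F/δ = 10.2/13.7 = 0.74453 N/mm
d = (8D³N_a·k / G)^(1/4) = (8·13.1³·15·0.74453 / (79.6×10³))^0.25
  = (2.5233)^0.25 = 1.2603 mm

1.26 mm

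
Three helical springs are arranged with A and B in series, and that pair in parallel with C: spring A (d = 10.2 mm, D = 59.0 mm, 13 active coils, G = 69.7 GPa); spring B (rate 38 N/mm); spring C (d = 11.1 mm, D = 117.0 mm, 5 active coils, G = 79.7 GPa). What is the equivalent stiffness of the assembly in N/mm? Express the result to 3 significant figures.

k_A = Gd⁴/(8D³N_a) = (69.7×10³)(10.2⁴)/(8·59.0³·13) = 35.322 N/mm
k_C = Gd⁴/(8D³N_a) = (79.7×10³)(11.1⁴)/(8·117.0³·5) = 18.886 N/mm
Springs A,B series: k_AB = 1/(1/35.322+1/38) = 18.306 N/mm; parallel with C: k_eq = 18.306+18.886 = 37.192 N/mm

37.2 N/mm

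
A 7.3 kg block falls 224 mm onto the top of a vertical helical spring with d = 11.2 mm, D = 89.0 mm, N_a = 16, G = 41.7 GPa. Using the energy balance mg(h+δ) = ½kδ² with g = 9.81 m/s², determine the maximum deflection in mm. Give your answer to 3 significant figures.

k = Gd⁴/(8D³N_a) = (41.7×10³)(11.2⁴)/(8·89.0³·16) = 7.2716 N/mm
W = mg = 7.3 × 9.81 = 71.613 N
½kδ² − Wδ − Wh = 0 → δ = (W + √(W² + 2kWh))/k
δ = (71.613 + √(5128.4 + 233291))/7.2716 = (71.613 + 488.28)/7.2716 = 76.998 mm

77.0 mm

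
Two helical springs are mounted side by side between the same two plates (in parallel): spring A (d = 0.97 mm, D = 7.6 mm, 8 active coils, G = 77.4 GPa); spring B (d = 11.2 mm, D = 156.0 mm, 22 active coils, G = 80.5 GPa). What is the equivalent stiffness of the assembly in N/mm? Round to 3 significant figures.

k_A = Gd⁴/(8D³N_a) = (77.4×10³)(0.97⁴)/(8·7.6³·8) = 2.439 N/mm
k_B = Gd⁴/(8D³N_a) = (80.5×10³)(11.2⁴)/(8·156.0³·22) = 1.8958 N/mm
Parallel: k_eq = 2.439 + 1.8958 = 4.3347 N/mm

4.33 N/mm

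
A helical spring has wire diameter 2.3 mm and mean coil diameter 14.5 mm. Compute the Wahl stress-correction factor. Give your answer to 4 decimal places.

1.2389

C = D/d = 14.5/2.3 = 6.3043
K_W = (4C−1)/(4C−4) + 0.615/C = 24.217/21.217 + 0.0976 = 1.2389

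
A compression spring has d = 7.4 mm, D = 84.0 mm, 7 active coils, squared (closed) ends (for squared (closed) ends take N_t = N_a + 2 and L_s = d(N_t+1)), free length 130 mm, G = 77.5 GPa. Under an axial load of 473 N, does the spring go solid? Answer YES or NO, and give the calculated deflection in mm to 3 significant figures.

YES, δ = 67.6 mm

k = Gd⁴/(8D³N_a) = (77.5×10³)(7.4⁴)/(8·84.0³·7) = 7.0017 N/mm
N_t = 9; L_s = 7.4·10 = 74 mm; δ_solid = L₀ − L_s = 130 − 74 = 56 mm
δ = F/k = 473/7.0017 = 67.555 mm
δ ≥ δ_solid → spring goes solid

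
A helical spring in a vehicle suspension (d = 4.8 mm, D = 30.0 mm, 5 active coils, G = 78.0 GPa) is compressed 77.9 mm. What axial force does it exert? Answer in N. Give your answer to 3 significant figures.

2990 N

k = Gd⁴/(8D³N_a) = (78.0×10³)(4.8⁴)/(8·30.0³·5) = 38.339 N/mm
F = k·δ = 38.339 × 77.9 = 2986.6 N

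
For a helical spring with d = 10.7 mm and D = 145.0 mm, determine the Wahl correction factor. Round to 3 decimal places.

1.105

C = D/d = 145.0/10.7 = 13.5514
K_W = (4C−1)/(4C−4) + 0.615/C = 53.206/50.206 + 0.0454 = 1.1051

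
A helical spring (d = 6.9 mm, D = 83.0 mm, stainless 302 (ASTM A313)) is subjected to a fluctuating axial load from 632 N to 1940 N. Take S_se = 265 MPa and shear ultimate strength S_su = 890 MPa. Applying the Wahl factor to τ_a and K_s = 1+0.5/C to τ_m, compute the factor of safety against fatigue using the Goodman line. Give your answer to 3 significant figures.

0.364

C = D/d = 83.0/6.9 = 12.0290; K_W = (4C−1)/(4C−4)+0.615/C = 1.1191; K_s = 1+0.5/C = 1.0416
F_a = (F_max−F_min)/2 = 654 N; F_m = (F_max+F_min)/2 = 1286 N
τ_a = K_W·8F_aD/(πd³) = 1.1191 × 420.77 = 470.9 MPa
τ_m = K_s·8F_mD/(πd³) = 1.0416 × 827.39 = 861.78 MPa
Goodman: 1/n_f = τ_a/S_se + τ_m/S_su = 470.9/265 + 861.78/890 = 1.77698 + 0.96830 = 2.7453
n_f = 1/2.7453 = 0.3643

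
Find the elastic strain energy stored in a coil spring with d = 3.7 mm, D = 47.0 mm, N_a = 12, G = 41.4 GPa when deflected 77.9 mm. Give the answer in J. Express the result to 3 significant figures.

k = Gd⁴/(8D³N_a) = (41.4×10³)(3.7⁴)/(8·47.0³·12) = 0.77847 N/mm
U = ½kδ² = 0.5 × 0.77847 × 77.9² = 2362 N·mm = 2.362 J

2.36 J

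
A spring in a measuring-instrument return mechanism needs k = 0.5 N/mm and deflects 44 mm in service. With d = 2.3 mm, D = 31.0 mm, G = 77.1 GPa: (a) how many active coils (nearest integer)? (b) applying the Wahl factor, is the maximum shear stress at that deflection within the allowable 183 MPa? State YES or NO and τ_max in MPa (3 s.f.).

(a) 18 coils; (b) YES, τ_max = 159 MPa

N_a = Gd⁴/(8D³k) = (77.1×10³)(2.3⁴)/(8·31.0³·0.5) = 18.11 → N_a = 18
Actual rate k = Gd⁴/(8D³·18) = 0.50294 N/mm
Working load F = kδ = 0.50294·44 = 22.129 N
C = 31.0/2.3 = 13.4783; K_W = (4C−1)/(4C−4)+0.615/C = 1.1057
τ_max = K_W·8FD/(πd³) = 1.1057·143.58 = 158.76 MPa
τ_max ≤ 183 MPa → acceptable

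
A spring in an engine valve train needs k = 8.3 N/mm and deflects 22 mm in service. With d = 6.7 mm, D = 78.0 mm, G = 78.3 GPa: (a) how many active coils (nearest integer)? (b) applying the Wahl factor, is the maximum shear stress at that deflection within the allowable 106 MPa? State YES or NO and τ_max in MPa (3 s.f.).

N_a = Gd⁴/(8D³k) = (78.3×10³)(6.7⁴)/(8·78.0³·8.3) = 5.007 → N_a = 5
Actual rate k = Gd⁴/(8D³·5) = 8.3122 N/mm
Working load F = kδ = 8.3122·22 = 182.87 N
C = 78.0/6.7 = 11.6418; K_W = (4C−1)/(4C−4)+0.615/C = 1.1233
τ_max = K_W·8FD/(πd³) = 1.1233·120.77 = 135.66 MPa
τ_max > 106 MPa → exceeds allowable

(a) 5 coils; (b) NO, τ_max = 136 MPa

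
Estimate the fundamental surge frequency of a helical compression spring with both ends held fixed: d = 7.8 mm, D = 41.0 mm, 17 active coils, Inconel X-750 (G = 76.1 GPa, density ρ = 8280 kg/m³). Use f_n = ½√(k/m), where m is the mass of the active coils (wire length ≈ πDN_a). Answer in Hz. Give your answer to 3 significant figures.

k = Gd⁴/(8D³N_a) = (76.1×10³)(7.8⁴)/(8·41.0³·17) = 30.052 N/mm = 30052 N/m
Wire length L = πDN_a = π·41.0·17 = 2189.7 mm
m = ρ·(πd²/4)·L = 8280 × 47.784×10⁻⁶ m² × 2.1897 m = 0.86635 kg
f_n = ½√(k/m) = 0.5·√(30052/0.86635) = 0.5·√(34688) = 93.124 Hz

93.1 Hz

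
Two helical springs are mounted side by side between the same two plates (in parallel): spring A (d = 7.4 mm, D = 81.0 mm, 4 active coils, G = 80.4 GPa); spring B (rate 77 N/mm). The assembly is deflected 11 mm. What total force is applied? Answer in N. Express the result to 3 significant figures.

1000 N

k_A = Gd⁴/(8D³N_a) = (80.4×10³)(7.4⁴)/(8·81.0³·4) = 14.177 N/mm
Parallel: k_eq = 14.177 + 77 = 91.177 N/mm
F = k_eq·δ = 91.177·11 = 1002.9 N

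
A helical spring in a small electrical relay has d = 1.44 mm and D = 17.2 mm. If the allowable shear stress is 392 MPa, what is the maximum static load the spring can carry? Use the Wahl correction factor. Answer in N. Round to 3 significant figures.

23.9 N

C = D/d = 17.2/1.44 = 11.9444
K_W = (4C−1)/(4C−4) + 0.615/C = 46.778/43.778 + 0.0515 = 1.1200
τ_max = K·8FD/(πd³) → F_max = τ_allow·πd³/(8DK)
F_max = 392·π·1.44³/(8·17.2·1.1200) = 3677.3/154.11 = 23.861 N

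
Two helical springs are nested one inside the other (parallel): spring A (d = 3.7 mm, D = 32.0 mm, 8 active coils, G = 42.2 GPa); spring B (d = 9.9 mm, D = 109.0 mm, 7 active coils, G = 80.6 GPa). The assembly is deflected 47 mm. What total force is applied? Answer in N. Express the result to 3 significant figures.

679 N

k_A = Gd⁴/(8D³N_a) = (42.2×10³)(3.7⁴)/(8·32.0³·8) = 3.7713 N/mm
k_B = Gd⁴/(8D³N_a) = (80.6×10³)(9.9⁴)/(8·109.0³·7) = 10.676 N/mm
Parallel: k_eq = 3.7713 + 10.676 = 14.447 N/mm
F = k_eq·δ = 14.447·47 = 679.02 N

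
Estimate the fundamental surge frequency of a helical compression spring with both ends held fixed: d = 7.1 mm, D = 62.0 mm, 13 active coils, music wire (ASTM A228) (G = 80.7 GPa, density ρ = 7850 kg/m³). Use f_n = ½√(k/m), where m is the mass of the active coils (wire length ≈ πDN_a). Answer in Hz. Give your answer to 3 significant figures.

k = Gd⁴/(8D³N_a) = (80.7×10³)(7.1⁴)/(8·62.0³·13) = 8.2737 N/mm = 8273.7 N/m
Wire length L = πDN_a = π·62.0·13 = 2532.1 mm
m = ρ·(πd²/4)·L = 7850 × 39.592×10⁻⁶ m² × 2.5321 m = 0.78698 kg
f_n = ½√(k/m) = 0.5·√(8273.7/0.78698) = 0.5·√(10513) = 51.267 Hz

51.3 Hz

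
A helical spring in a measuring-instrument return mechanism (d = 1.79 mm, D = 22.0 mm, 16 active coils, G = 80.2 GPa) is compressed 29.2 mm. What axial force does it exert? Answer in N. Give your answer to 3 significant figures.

k = Gd⁴/(8D³N_a) = (80.2×10³)(1.79⁴)/(8·22.0³·16) = 0.6041 N/mm
F = k·δ = 0.6041 × 29.2 = 17.64 N

17.6 N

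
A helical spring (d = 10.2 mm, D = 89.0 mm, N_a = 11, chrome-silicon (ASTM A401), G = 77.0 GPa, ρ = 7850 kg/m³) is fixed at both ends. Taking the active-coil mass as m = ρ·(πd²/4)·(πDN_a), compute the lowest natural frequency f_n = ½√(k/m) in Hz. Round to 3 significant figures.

41.3 Hz

k = Gd⁴/(8D³N_a) = (77.0×10³)(10.2⁴)/(8·89.0³·11) = 13.435 N/mm = 13435 N/m
Wire length L = πDN_a = π·89.0·11 = 3075.6 mm
m = ρ·(πd²/4)·L = 7850 × 81.713×10⁻⁶ m² × 3.0756 m = 1.9728 kg
f_n = ½√(k/m) = 0.5·√(13435/1.9728) = 0.5·√(6810) = 41.261 Hz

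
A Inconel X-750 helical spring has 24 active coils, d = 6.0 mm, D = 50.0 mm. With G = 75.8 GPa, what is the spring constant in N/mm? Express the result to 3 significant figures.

4.09 N/mm

k = Gd⁴/(8D³N_a) = (75.8×10³ × 6.0⁴) / (8 × 50.0³ × 24)
  = 9.82368e+07 / 2.4e+07 = 4.0932 N/mm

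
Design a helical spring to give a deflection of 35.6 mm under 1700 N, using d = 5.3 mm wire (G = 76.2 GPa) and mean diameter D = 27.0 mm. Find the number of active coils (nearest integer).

8

Required rate k = F/δ = 1700/35.6 = 47.753 N/mm
N_a = Gd⁴/(8D³k) = (76.2×10³ × 5.3⁴)/(8 × 27.0³ × 47.753)
    = 6.01255e+07 / 7.51935e+06 = 7.996 → 8 coils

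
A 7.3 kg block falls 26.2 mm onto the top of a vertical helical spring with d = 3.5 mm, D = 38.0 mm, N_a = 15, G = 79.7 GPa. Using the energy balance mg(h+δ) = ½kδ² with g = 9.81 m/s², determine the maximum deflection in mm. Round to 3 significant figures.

k = Gd⁴/(8D³N_a) = (79.7×10³)(3.5⁴)/(8·38.0³·15) = 1.8163 N/mm
W = mg = 7.3 × 9.81 = 71.613 N
½kδ² − Wδ − Wh = 0 → δ = (W + √(W² + 2kWh))/k
δ = (71.613 + √(5128.4 + 6815.88))/1.8163 = (71.613 + 109.29)/1.8163 = 99.597 mm

99.6 mm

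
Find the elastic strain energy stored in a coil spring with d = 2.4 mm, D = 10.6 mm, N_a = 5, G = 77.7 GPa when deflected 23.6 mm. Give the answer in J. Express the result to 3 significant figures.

k = Gd⁴/(8D³N_a) = (77.7×10³)(2.4⁴)/(8·10.6³·5) = 54.111 N/mm
U = ½kδ² = 0.5 × 54.111 × 23.6² = 15069 N·mm = 15.069 J

15.1 J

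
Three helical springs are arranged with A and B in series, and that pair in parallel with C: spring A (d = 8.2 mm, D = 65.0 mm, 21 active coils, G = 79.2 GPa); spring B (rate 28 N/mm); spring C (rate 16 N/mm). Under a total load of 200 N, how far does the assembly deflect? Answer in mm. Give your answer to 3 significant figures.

9.06 mm

k_A = Gd⁴/(8D³N_a) = (79.2×10³)(8.2⁴)/(8·65.0³·21) = 7.7612 N/mm
Springs A,B series: k_AB = 1/(1/7.7612+1/28) = 6.0768 N/mm; parallel with C: k_eq = 6.0768+16 = 22.077 N/mm
δ = F/k_eq = 200/22.077 = 9.0593 mm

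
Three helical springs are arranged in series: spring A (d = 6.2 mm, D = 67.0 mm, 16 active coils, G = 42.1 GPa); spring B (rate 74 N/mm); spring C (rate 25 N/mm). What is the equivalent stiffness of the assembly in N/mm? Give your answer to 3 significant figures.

1.49 N/mm

k_A = Gd⁴/(8D³N_a) = (42.1×10³)(6.2⁴)/(8·67.0³·16) = 1.6159 N/mm
Series: 1/k_eq = 1/1.6159 + 1/74 + 1/25 = 0.67236; k_eq = 1.4873 N/mm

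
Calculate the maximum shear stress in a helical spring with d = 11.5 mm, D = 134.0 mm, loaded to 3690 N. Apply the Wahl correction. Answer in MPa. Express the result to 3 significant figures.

Spring index C = D/d = 134.0/11.5 = 11.6522
K_W = (4C−1)/(4C−4) + 0.615/C = 45.609/42.609 + 0.0528 = 1.1232
τ₀ = 8FD/(πd³) = 8·3690·134.0/(π·11.5³) = 3.95568e+06/4778 = 827.9 MPa
τ_max = K·τ₀ = 1.1232 × 827.9 = 929.89 MPa

930 MPa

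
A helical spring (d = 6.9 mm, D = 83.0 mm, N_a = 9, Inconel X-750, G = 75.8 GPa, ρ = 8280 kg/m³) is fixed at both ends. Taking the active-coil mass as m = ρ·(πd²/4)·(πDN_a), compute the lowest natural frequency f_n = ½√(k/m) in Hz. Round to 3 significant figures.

37.9 Hz

k = Gd⁴/(8D³N_a) = (75.8×10³)(6.9⁴)/(8·83.0³·9) = 4.1735 N/mm = 4173.5 N/m
Wire length L = πDN_a = π·83.0·9 = 2346.8 mm
m = ρ·(πd²/4)·L = 8280 × 37.393×10⁻⁶ m² × 2.3468 m = 0.72659 kg
f_n = ½√(k/m) = 0.5·√(4173.5/0.72659) = 0.5·√(5743.9) = 37.894 Hz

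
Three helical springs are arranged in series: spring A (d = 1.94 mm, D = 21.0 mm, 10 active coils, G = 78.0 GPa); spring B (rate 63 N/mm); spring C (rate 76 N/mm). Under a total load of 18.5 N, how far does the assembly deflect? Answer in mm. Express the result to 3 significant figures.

12.9 mm

k_A = Gd⁴/(8D³N_a) = (78.0×10³)(1.94⁴)/(8·21.0³·10) = 1.4913 N/mm
Series: 1/k_eq = 1/1.4913 + 1/63 + 1/76 = 0.6996; k_eq = 1.4294 N/mm
δ = F/k_eq = 18.5/1.4294 = 12.943 mm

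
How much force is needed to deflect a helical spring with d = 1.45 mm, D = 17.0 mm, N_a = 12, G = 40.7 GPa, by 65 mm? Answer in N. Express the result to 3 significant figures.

24.8 N

k = Gd⁴/(8D³N_a) = (40.7×10³)(1.45⁴)/(8·17.0³·12) = 0.38146 N/mm
F = k·δ = 0.38146 × 65 = 24.795 N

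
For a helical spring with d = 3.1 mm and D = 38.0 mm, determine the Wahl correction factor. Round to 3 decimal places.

C = D/d = 38.0/3.1 = 12.2581
K_W = (4C−1)/(4C−4) + 0.615/C = 48.032/45.032 + 0.0502 = 1.1168

1.117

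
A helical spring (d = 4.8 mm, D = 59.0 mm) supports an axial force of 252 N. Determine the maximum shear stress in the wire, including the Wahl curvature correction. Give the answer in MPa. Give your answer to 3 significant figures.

Spring index C = D/d = 59.0/4.8 = 12.2917
K_W = (4C−1)/(4C−4) + 0.615/C = 48.167/45.167 + 0.0500 = 1.1165
τ₀ = 8FD/(πd³) = 8·252·59.0/(π·4.8³) = 118944/347.44 = 342.35 MPa
τ_max = K·τ₀ = 1.1165 × 342.35 = 382.22 MPa

382 MPa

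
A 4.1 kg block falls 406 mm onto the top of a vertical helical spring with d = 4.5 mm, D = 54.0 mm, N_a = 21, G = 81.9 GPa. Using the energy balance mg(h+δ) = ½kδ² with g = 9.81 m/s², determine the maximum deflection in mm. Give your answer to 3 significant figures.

k = Gd⁴/(8D³N_a) = (81.9×10³)(4.5⁴)/(8·54.0³·21) = 1.2695 N/mm
W = mg = 4.1 × 9.81 = 40.221 N
½kδ² − Wδ − Wh = 0 → δ = (W + √(W² + 2kWh))/k
δ = (40.221 + √(1617.7 + 41462.2))/1.2695 = (40.221 + 207.56)/1.2695 = 195.17 mm

195 mm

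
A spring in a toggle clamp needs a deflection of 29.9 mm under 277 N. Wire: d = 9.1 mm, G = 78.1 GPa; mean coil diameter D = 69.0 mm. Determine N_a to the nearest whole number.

22

Required rate k = F/δ = 277/29.9 = 9.2642 N/mm
N_a = Gd⁴/(8D³k) = (78.1×10³ × 9.1⁴)/(8 × 69.0³ × 9.2642)
    = 5.3557e+08 / 2.4347e+07 = 22 → 22 coils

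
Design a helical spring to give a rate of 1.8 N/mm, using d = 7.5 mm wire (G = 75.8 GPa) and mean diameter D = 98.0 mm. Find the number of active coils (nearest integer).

N_a = Gd⁴/(8D³k) = (75.8×10³ × 7.5⁴)/(8 × 98.0³ × 1.8)
    = 2.39836e+08 / 1.35532e+07 = 17.7 → 18 coils

18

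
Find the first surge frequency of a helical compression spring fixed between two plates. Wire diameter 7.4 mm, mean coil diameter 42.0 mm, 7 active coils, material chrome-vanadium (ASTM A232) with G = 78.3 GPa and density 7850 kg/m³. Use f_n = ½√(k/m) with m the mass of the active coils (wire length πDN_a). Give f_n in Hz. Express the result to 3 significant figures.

213 Hz

k = Gd⁴/(8D³N_a) = (78.3×10³)(7.4⁴)/(8·42.0³·7) = 56.592 N/mm = 56592 N/m
Wire length L = πDN_a = π·42.0·7 = 923.63 mm
m = ρ·(πd²/4)·L = 7850 × 43.008×10⁻⁶ m² × 0.92363 m = 0.31183 kg
f_n = ½√(k/m) = 0.5·√(56592/0.31183) = 0.5·√(1.8148e+05) = 213 Hz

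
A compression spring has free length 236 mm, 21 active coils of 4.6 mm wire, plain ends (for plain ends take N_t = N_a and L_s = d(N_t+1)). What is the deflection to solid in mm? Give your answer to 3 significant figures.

135 mm

N_t = 21; L_s = 4.6·22 = 101.2 mm
δ_solid = L₀ − L_s = 236 − 101.2 = 134.8 mm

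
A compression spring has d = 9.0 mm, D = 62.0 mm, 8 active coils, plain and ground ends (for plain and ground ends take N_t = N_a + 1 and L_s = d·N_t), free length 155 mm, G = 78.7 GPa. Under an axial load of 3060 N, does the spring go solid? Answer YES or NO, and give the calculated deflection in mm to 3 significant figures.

k = Gd⁴/(8D³N_a) = (78.7×10³)(9.0⁴)/(8·62.0³·8) = 33.852 N/mm
N_t = 9; L_s = 9.0·9 = 81 mm; δ_solid = L₀ − L_s = 155 − 81 = 74 mm
δ = F/k = 3060/33.852 = 90.392 mm
δ ≥ δ_solid → spring goes solid

YES, δ = 90.4 mm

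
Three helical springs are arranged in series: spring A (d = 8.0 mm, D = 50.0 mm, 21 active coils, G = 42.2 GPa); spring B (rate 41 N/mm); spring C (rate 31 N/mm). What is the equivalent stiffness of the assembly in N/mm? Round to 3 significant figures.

5.61 N/mm

k_A = Gd⁴/(8D³N_a) = (42.2×10³)(8.0⁴)/(8·50.0³·21) = 8.231 N/mm
Series: 1/k_eq = 1/8.231 + 1/41 + 1/31 = 0.17814; k_eq = 5.6136 N/mm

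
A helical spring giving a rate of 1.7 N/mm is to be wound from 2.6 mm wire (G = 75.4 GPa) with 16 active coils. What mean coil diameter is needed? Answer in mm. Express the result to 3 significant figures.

25.1 mm

D = (Gd⁴/(8N_a·k))^(1/3) = (75.4×10³·2.6⁴/(8·16·1.7))^(1/3)
  = (15834.6)^(1/3) = 25.1113 mm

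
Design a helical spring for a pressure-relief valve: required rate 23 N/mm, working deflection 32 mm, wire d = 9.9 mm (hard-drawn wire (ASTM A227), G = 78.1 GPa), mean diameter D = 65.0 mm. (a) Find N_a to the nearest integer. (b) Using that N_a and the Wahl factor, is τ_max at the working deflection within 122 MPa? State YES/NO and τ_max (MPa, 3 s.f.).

(a) 15 coils; (b) NO, τ_max = 153 MPa

N_a = Gd⁴/(8D³k) = (78.1×10³)(9.9⁴)/(8·65.0³·23) = 14.85 → N_a = 15
Actual rate k = Gd⁴/(8D³·15) = 22.765 N/mm
Working load F = kδ = 22.765·32 = 728.48 N
C = 65.0/9.9 = 6.5657; K_W = (4C−1)/(4C−4)+0.615/C = 1.2284
τ_max = K_W·8FD/(πd³) = 1.2284·124.27 = 152.66 MPa
τ_max > 122 MPa → exceeds allowable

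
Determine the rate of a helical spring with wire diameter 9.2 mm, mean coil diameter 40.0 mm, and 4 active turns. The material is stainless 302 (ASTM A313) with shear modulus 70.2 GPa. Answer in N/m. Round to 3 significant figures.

k = Gd⁴/(8D³N_a) = (70.2×10³ × 9.2⁴) / (8 × 40.0³ × 4)
  = 5.02908e+08 / 2.048e+06 = 245.56 N/mm = 2.4556e+05 N/m

246000 N/m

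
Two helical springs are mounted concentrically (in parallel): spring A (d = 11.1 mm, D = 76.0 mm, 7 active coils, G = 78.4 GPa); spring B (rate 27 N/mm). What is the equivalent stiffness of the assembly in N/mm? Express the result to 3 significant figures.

k_A = Gd⁴/(8D³N_a) = (78.4×10³)(11.1⁴)/(8·76.0³·7) = 48.415 N/mm
Parallel: k_eq = 48.415 + 27 = 75.415 N/mm

75.4 N/mm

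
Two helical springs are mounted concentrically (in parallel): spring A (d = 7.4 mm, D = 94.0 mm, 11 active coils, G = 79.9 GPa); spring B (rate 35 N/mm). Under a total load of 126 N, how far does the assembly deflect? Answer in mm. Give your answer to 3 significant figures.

3.29 mm

k_A = Gd⁴/(8D³N_a) = (79.9×10³)(7.4⁴)/(8·94.0³·11) = 3.278 N/mm
Parallel: k_eq = 3.278 + 35 = 38.278 N/mm
δ = F/k_eq = 126/38.278 = 3.2917 mm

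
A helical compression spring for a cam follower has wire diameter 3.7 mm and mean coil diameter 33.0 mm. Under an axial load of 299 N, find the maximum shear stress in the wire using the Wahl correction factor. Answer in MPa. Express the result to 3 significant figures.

577 MPa

Spring index C = D/d = 33.0/3.7 = 8.9189
K_W = (4C−1)/(4C−4) + 0.615/C = 34.676/31.676 + 0.0690 = 1.1637
τ₀ = 8FD/(πd³) = 8·299·33.0/(π·3.7³) = 78936/159.13 = 496.04 MPa
τ_max = K·τ₀ = 1.1637 × 496.04 = 577.23 MPa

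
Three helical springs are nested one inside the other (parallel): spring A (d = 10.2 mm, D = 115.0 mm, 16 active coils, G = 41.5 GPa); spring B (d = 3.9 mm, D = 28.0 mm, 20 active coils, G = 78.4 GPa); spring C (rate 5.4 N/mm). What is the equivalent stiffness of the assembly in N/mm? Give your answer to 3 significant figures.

12.9 N/mm

k_A = Gd⁴/(8D³N_a) = (41.5×10³)(10.2⁴)/(8·115.0³·16) = 2.3075 N/mm
k_B = Gd⁴/(8D³N_a) = (78.4×10³)(3.9⁴)/(8·28.0³·20) = 5.1639 N/mm
Parallel: k_eq = 2.3075 + 5.1639 + 5.4 = 12.871 N/mm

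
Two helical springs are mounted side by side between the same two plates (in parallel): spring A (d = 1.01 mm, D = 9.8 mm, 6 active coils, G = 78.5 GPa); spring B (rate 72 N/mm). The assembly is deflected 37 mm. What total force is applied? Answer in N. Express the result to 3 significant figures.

2730 N

k_A = Gd⁴/(8D³N_a) = (78.5×10³)(1.01⁴)/(8·9.8³·6) = 1.8082 N/mm
Parallel: k_eq = 1.8082 + 72 = 73.808 N/mm
F = k_eq·δ = 73.808·37 = 2730.9 N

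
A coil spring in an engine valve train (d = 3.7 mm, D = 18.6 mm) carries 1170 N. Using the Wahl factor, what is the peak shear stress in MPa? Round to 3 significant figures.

Spring index C = D/d = 18.6/3.7 = 5.0270
K_W = (4C−1)/(4C−4) + 0.615/C = 19.108/16.108 + 0.1223 = 1.3086
τ₀ = 8FD/(πd³) = 8·1170·18.6/(π·3.7³) = 174096/159.13 = 1094 MPa
τ_max = K·τ₀ = 1.3086 × 1094 = 1431.6 MPa

1430 MPa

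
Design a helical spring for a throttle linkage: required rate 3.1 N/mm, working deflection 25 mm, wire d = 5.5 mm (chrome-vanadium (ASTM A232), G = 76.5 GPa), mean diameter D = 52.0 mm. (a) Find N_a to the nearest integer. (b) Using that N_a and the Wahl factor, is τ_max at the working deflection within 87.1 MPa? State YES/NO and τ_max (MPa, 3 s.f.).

(a) 20 coils; (b) YES, τ_max = 71.4 MPa

N_a = Gd⁴/(8D³k) = (76.5×10³)(5.5⁴)/(8·52.0³·3.1) = 20.07 → N_a = 20
Actual rate k = Gd⁴/(8D³·20) = 3.1116 N/mm
Working load F = kδ = 3.1116·25 = 77.79 N
C = 52.0/5.5 = 9.4545; K_W = (4C−1)/(4C−4)+0.615/C = 1.1538
τ_max = K_W·8FD/(πd³) = 1.1538·61.912 = 71.432 MPa
τ_max ≤ 87.1 MPa → acceptable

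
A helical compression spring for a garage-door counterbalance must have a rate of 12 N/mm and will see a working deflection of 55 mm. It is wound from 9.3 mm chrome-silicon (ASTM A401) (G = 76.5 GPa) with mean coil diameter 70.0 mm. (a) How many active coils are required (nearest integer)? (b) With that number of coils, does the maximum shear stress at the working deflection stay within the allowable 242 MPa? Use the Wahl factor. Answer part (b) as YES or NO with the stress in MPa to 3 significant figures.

(a) 17 coils; (b) YES, τ_max = 179 MPa

N_a = Gd⁴/(8D³k) = (76.5×10³)(9.3⁴)/(8·70.0³·12) = 17.38 → N_a = 17
Actual rate k = Gd⁴/(8D³·17) = 12.268 N/mm
Working load F = kδ = 12.268·55 = 674.72 N
C = 70.0/9.3 = 7.5269; K_W = (4C−1)/(4C−4)+0.615/C = 1.1966
τ_max = K_W·8FD/(πd³) = 1.1966·149.52 = 178.92 MPa
τ_max ≤ 242 MPa → acceptable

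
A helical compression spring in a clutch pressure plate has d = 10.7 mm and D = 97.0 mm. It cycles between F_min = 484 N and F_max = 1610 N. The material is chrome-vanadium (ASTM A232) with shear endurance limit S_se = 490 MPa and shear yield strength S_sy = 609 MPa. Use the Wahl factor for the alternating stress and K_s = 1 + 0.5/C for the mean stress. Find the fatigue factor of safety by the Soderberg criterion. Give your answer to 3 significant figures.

C = D/d = 97.0/10.7 = 9.0654; K_W = (4C−1)/(4C−4)+0.615/C = 1.1608; K_s = 1+0.5/C = 1.0552
F_a = (F_max−F_min)/2 = 563 N; F_m = (F_max+F_min)/2 = 1047 N
τ_a = K_W·8F_aD/(πd³) = 1.1608 × 113.52 = 131.78 MPa
τ_m = K_s·8F_mD/(πd³) = 1.0552 × 211.11 = 222.75 MPa
Soderberg: 1/n_f = τ_a/S_se + τ_m/S_sy = 131.78/490 + 222.75/609 = 0.26893 + 0.36577 = 0.6347
n_f = 1/0.6347 = 1.576

1.58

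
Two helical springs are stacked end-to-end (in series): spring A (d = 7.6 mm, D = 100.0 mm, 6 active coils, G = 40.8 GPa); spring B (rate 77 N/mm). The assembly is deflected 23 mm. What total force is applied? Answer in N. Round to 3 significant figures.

k_A = Gd⁴/(8D³N_a) = (40.8×10³)(7.6⁴)/(8·100.0³·6) = 2.8358 N/mm
Series: 1/k_eq = 1/2.8358 + 1/77 = 0.36562; k_eq = 2.7351 N/mm
F = k_eq·δ = 2.7351·23 = 62.906 N

62.9 N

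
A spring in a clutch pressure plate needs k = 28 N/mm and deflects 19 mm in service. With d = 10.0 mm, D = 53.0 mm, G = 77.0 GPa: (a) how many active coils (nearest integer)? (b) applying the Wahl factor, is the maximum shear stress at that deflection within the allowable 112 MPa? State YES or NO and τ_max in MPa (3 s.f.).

N_a = Gd⁴/(8D³k) = (77.0×10³)(10.0⁴)/(8·53.0³·28) = 23.09 → N_a = 23
Actual rate k = Gd⁴/(8D³·23) = 28.109 N/mm
Working load F = kδ = 28.109·19 = 534.07 N
C = 53.0/10.0 = 5.3000; K_W = (4C−1)/(4C−4)+0.615/C = 1.2905
τ_max = K_W·8FD/(πd³) = 1.2905·72.08 = 93.016 MPa
τ_max ≤ 112 MPa → acceptable

(a) 23 coils; (b) YES, τ_max = 93.0 MPa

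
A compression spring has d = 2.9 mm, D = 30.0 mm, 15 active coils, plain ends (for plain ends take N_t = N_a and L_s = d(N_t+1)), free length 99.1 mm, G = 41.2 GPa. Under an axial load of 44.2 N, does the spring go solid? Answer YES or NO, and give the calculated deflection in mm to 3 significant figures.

k = Gd⁴/(8D³N_a) = (41.2×10³)(2.9⁴)/(8·30.0³·15) = 0.89938 N/mm
N_t = 15; L_s = 2.9·16 = 46.4 mm; δ_solid = L₀ − L_s = 99.1 − 46.4 = 52.7 mm
δ = F/k = 44.2/0.89938 = 49.145 mm
δ < δ_solid → spring does not go solid

NO, δ = 49.1 mm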